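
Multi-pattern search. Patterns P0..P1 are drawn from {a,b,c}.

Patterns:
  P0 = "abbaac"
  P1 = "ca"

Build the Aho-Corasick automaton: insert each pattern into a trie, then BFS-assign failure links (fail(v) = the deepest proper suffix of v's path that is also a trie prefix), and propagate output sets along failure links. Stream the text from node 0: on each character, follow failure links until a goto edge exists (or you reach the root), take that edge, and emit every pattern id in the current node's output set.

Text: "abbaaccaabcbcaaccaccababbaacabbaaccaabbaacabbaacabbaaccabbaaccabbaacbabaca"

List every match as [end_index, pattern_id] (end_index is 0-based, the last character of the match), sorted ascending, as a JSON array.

Build:
Trie nodes:
  0='ε' goto a→1 c→7
  1='a' goto b→2
  2='ab' goto b→3
  3='abb' goto a→4
  4='abba' goto a→5
  5='abbaa' goto c→6
  6='abbaac' goto ·  ←P0
  7='c' goto a→8
  8='ca' goto ·  ←P1

Failure links (BFS by depth):
  n1('a'): parent n0 fail=0; on 'a' 0 → fail=0;  out ∅∪∅=∅
  n7('c'): parent n0 fail=0; on 'c' 0 → fail=0;  out ∅∪∅=∅
  n2('ab'): parent n1 fail=0; on 'b' 0 → fail=0;  out ∅∪∅=∅
  n8('ca'): parent n7 fail=0; on 'a' 0 → fail=1;  out {1}∪∅={1}
  n3('abb'): parent n2 fail=0; on 'b' 0 → fail=0;  out ∅∪∅=∅
  n4('abba'): parent n3 fail=0; on 'a' 0 → fail=1;  out ∅∪∅=∅
  n5('abbaa'): parent n4 fail=1; on 'a' 1→0 → fail=1;  out ∅∪∅=∅
  n6('abbaac'): parent n5 fail=1; on 'c' 1→0 → fail=7;  out {0}∪∅={0}

Scan:
[0] read 'a'  n0⇒n1
[1] read 'b'  n1⇒n2
[2] read 'b'  n2⇒n3
[3] read 'a'  n3⇒n4
[4] read 'a'  n4⇒n5
[5] read 'c'  n5⇒n6  → match P0@[0:5]
[6] read 'c'  n6⇒n7 (via fail)
[7] read 'a'  n7⇒n8  → match P1@[6:7]
[8] read 'a'  n8⇒n1 (via fail)
[9] read 'b'  n1⇒n2
[10] read 'c'  n2⇒n7 (via fail)
[11] read 'b'  n7⇒n0 (via fail)
[12] read 'c'  n0⇒n7
[13] read 'a'  n7⇒n8  → match P1@[12:13]
[14] read 'a'  n8⇒n1 (via fail)
[15] read 'c'  n1⇒n7 (via fail)
[16] read 'c'  n7⇒n7 (via fail)
[17] read 'a'  n7⇒n8  → match P1@[16:17]
[18] read 'c'  n8⇒n7 (via fail)
[19] read 'c'  n7⇒n7 (via fail)
[20] read 'a'  n7⇒n8  → match P1@[19:20]
[21] read 'b'  n8⇒n2 (via fail)
[22] read 'a'  n2⇒n1 (via fail)
[23] read 'b'  n1⇒n2
[24] read 'b'  n2⇒n3
[25] read 'a'  n3⇒n4
[26] read 'a'  n4⇒n5
[27] read 'c'  n5⇒n6  → match P0@[22:27]
[28] read 'a'  n6⇒n8 (via fail)  → match P1@[27:28]
[29] read 'b'  n8⇒n2 (via fail)
[30] read 'b'  n2⇒n3
[31] read 'a'  n3⇒n4
[32] read 'a'  n4⇒n5
[33] read 'c'  n5⇒n6  → match P0@[28:33]
[34] read 'c'  n6⇒n7 (via fail)
[35] read 'a'  n7⇒n8  → match P1@[34:35]
[36] read 'a'  n8⇒n1 (via fail)
[37] read 'b'  n1⇒n2
[38] read 'b'  n2⇒n3
[39] read 'a'  n3⇒n4
[40] read 'a'  n4⇒n5
[41] read 'c'  n5⇒n6  → match P0@[36:41]
[42] read 'a'  n6⇒n8 (via fail)  → match P1@[41:42]
[43] read 'b'  n8⇒n2 (via fail)
[44] read 'b'  n2⇒n3
[45] read 'a'  n3⇒n4
[46] read 'a'  n4⇒n5
[47] read 'c'  n5⇒n6  → match P0@[42:47]
[48] read 'a'  n6⇒n8 (via fail)  → match P1@[47:48]
[49] read 'b'  n8⇒n2 (via fail)
[50] read 'b'  n2⇒n3
[51] read 'a'  n3⇒n4
[52] read 'a'  n4⇒n5
[53] read 'c'  n5⇒n6  → match P0@[48:53]
[54] read 'c'  n6⇒n7 (via fail)
[55] read 'a'  n7⇒n8  → match P1@[54:55]
[56] read 'b'  n8⇒n2 (via fail)
[57] read 'b'  n2⇒n3
[58] read 'a'  n3⇒n4
[59] read 'a'  n4⇒n5
[60] read 'c'  n5⇒n6  → match P0@[55:60]
[61] read 'c'  n6⇒n7 (via fail)
[62] read 'a'  n7⇒n8  → match P1@[61:62]
[63] read 'b'  n8⇒n2 (via fail)
[64] read 'b'  n2⇒n3
[65] read 'a'  n3⇒n4
[66] read 'a'  n4⇒n5
[67] read 'c'  n5⇒n6  → match P0@[62:67]
[68] read 'b'  n6⇒n0 (via fail)
[69] read 'a'  n0⇒n1
[70] read 'b'  n1⇒n2
[71] read 'a'  n2⇒n1 (via fail)
[72] read 'c'  n1⇒n7 (via fail)
[73] read 'a'  n7⇒n8  → match P1@[72:73]

All matches (sorted): [[5,0],[7,1],[13,1],[17,1],[20,1],[27,0],[28,1],[33,0],[35,1],[41,0],[42,1],[47,0],[48,1],[53,0],[55,1],[60,0],[62,1],[67,0],[73,1]]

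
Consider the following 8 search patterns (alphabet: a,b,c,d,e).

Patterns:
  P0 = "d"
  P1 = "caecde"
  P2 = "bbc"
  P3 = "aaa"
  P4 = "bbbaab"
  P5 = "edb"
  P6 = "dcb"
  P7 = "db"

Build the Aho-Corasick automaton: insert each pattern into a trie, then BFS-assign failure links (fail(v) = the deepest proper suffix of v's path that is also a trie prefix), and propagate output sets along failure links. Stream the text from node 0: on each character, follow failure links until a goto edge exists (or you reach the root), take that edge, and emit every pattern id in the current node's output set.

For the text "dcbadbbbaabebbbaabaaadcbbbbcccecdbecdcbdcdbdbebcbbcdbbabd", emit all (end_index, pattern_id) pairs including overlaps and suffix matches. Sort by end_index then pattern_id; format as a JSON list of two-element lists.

Build automaton:
Trie nodes:
  n0 'ε': a→11 b→8 c→2 d→1 e→18
  n1 'd': b→23 c→21  [P0 ends]
  n2 'c': a→3
  n3 'ca': e→4
  n4 'cae': c→5
  n5 'caec': d→6
  n6 'caecd': e→7
  n7 'caecde': ·  [P1 ends]
  n8 'b': b→9
  n9 'bb': b→14 c→10
  n10 'bbc': ·  [P2 ends]
  n11 'a': a→12
  n12 'aa': a→13
  n13 'aaa': ·  [P3 ends]
  n14 'bbb': a→15
  n15 'bbba': a→16
  n16 'bbbaa': b→17
  n17 'bbbaab': ·  [P4 ends]
  n18 'e': d→19
  n19 'ed': b→20
  n20 'edb': ·  [P5 ends]
  n21 'dc': b→22
  n22 'dcb': ·  [P6 ends]
  n23 'db': ·  [P7 ends]

Failure links (BFS by depth):
  n1('d'): parent n0 fail=0; on 'd' 0 → fail=0;  out {0}∪∅={0}
  n2('c'): parent n0 fail=0; on 'c' 0 → fail=0;  out ∅∪∅=∅
  n8('b'): parent n0 fail=0; on 'b' 0 → fail=0;  out ∅∪∅=∅
  n11('a'): parent n0 fail=0; on 'a' 0 → fail=0;  out ∅∪∅=∅
  n18('e'): parent n0 fail=0; on 'e' 0 → fail=0;  out ∅∪∅=∅
  n3('ca'): parent n2 fail=0; on 'a' 0 → fail=11;  out ∅∪∅=∅
  n9('bb'): parent n8 fail=0; on 'b' 0 → fail=8;  out ∅∪∅=∅
  n12('aa'): parent n11 fail=0; on 'a' 0 → fail=11;  out ∅∪∅=∅
  n19('ed'): parent n18 fail=0; on 'd' 0 → fail=1;  out ∅∪{0}={0}
  n21('dc'): parent n1 fail=0; on 'c' 0 → fail=2;  out ∅∪∅=∅
  n23('db'): parent n1 fail=0; on 'b' 0 → fail=8;  out {7}∪∅={7}
  n4('cae'): parent n3 fail=11; on 'e' 11→0 → fail=18;  out ∅∪∅=∅
  n10('bbc'): parent n9 fail=8; on 'c' 8→0 → fail=2;  out {2}∪∅={2}
  n13('aaa'): parent n12 fail=11; on 'a' 11 → fail=12;  out {3}∪∅={3}
  n14('bbb'): parent n9 fail=8; on 'b' 8 → fail=9;  out ∅∪∅=∅
  n20('edb'): parent n19 fail=1; on 'b' 1 → fail=23;  out {5}∪{7}={5,7}
  n22('dcb'): parent n21 fail=2; on 'b' 2→0 → fail=8;  out {6}∪∅={6}
  n5('caec'): parent n4 fail=18; on 'c' 18→0 → fail=2;  out ∅∪∅=∅
  n15('bbba'): parent n14 fail=9; on 'a' 9→8→0 → fail=11;  out ∅∪∅=∅
  n6('caecd'): parent n5 fail=2; on 'd' 2→0 → fail=1;  out ∅∪{0}={0}
  n16('bbbaa'): parent n15 fail=11; on 'a' 11 → fail=12;  out ∅∪∅=∅
  n7('caecde'): parent n6 fail=1; on 'e' 1→0 → fail=18;  out {1}∪∅={1}
  n17('bbbaab'): parent n16 fail=12; on 'b' 12→11→0 → fail=8;  out {4}∪∅={4}

Run:
pos 0 'd': at 1  emit P0@[0:0]
pos 1 'c': at 21
pos 2 'b': at 22  emit P6@[0:2]
pos 3 'a': at 11 (via fail)
pos 4 'd': at 1 (via fail)  emit P0@[4:4]
pos 5 'b': at 23  emit P7@[4:5]
pos 6 'b': at 9 (via fail)
pos 7 'b': at 14
pos 8 'a': at 15
pos 9 'a': at 16
pos 10 'b': at 17  emit P4@[5:10]
pos 11 'e': at 18 (via fail)
pos 12 'b': at 8 (via fail)
pos 13 'b': at 9
pos 14 'b': at 14
pos 15 'a': at 15
pos 16 'a': at 16
pos 17 'b': at 17  emit P4@[12:17]
pos 18 'a': at 11 (via fail)
pos 19 'a': at 12
pos 20 'a': at 13  emit P3@[18:20]
pos 21 'd': at 1 (via fail)  emit P0@[21:21]
pos 22 'c': at 21
pos 23 'b': at 22  emit P6@[21:23]
pos 24 'b': at 9 (via fail)
pos 25 'b': at 14
pos 26 'b': at 14 (via fail)
pos 27 'c': at 10 (via fail)  emit P2@[25:27]
pos 28 'c': at 2 (via fail)
pos 29 'c': at 2 (via fail)
pos 30 'e': at 18 (via fail)
pos 31 'c': at 2 (via fail)
pos 32 'd': at 1 (via fail)  emit P0@[32:32]
pos 33 'b': at 23  emit P7@[32:33]
pos 34 'e': at 18 (via fail)
pos 35 'c': at 2 (via fail)
pos 36 'd': at 1 (via fail)  emit P0@[36:36]
pos 37 'c': at 21
pos 38 'b': at 22  emit P6@[36:38]
pos 39 'd': at 1 (via fail)  emit P0@[39:39]
pos 40 'c': at 21
pos 41 'd': at 1 (via fail)  emit P0@[41:41]
pos 42 'b': at 23  emit P7@[41:42]
pos 43 'd': at 1 (via fail)  emit P0@[43:43]
pos 44 'b': at 23  emit P7@[43:44]
pos 45 'e': at 18 (via fail)
pos 46 'b': at 8 (via fail)
pos 47 'c': at 2 (via fail)
pos 48 'b': at 8 (via fail)
pos 49 'b': at 9
pos 50 'c': at 10  emit P2@[48:50]
pos 51 'd': at 1 (via fail)  emit P0@[51:51]
pos 52 'b': at 23  emit P7@[51:52]
pos 53 'b': at 9 (via fail)
pos 54 'a': at 11 (via fail)
pos 55 'b': at 8 (via fail)
pos 56 'd': at 1 (via fail)  emit P0@[56:56]

All matches (sorted): [[0,0],[2,6],[4,0],[5,7],[10,4],[17,4],[20,3],[21,0],[23,6],[27,2],[32,0],[33,7],[36,0],[38,6],[39,0],[41,0],[42,7],[43,0],[44,7],[50,2],[51,0],[52,7],[56,0]]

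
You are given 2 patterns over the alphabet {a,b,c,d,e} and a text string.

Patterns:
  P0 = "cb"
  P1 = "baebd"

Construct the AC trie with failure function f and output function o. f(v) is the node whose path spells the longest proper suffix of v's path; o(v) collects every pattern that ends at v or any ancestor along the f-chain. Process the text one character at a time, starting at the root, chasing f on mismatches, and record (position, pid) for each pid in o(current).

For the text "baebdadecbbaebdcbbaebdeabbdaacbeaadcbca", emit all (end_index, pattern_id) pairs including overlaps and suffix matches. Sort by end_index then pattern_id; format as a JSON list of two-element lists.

Construct AC machine:
Trie (insert patterns):
  n0 'ε': b→3 c→1
  n1 'c': b→2
  n2 'cb': ·  [P0 ends]
  n3 'b': a→4
  n4 'ba': e→5
  n5 'bae': b→6
  n6 'baeb': d→7
  n7 'baebd': ·  [P1 ends]

Failure links (BFS by depth):
  fail(1) 'c': from fail(0)=0 chase 'c': 0 ⇒ 0;  out=∅∪out(0)=∅
  fail(3) 'b': from fail(0)=0 chase 'b': 0 ⇒ 0;  out=∅∪out(0)=∅
  fail(2) 'cb': from fail(1)=0 chase 'b': 0 ⇒ 3;  out={0}∪out(3)={0}
  fail(4) 'ba': from fail(3)=0 chase 'a': 0 ⇒ 0;  out=∅∪out(0)=∅
  fail(5) 'bae': from fail(4)=0 chase 'e': 0 ⇒ 0;  out=∅∪out(0)=∅
  fail(6) 'baeb': from fail(5)=0 chase 'b': 0 ⇒ 3;  out=∅∪out(3)=∅
  fail(7) 'baebd': from fail(6)=3 chase 'd': 3→0 ⇒ 0;  out={1}∪out(0)={1}

Run:
[0] read 'b'  n0⇒n3
[1] read 'a'  n3⇒n4
[2] read 'e'  n4⇒n5
[3] read 'b'  n5⇒n6
[4] read 'd'  n6⇒n7  → match P1@[0:4]
[5] read 'a'  n7⇒n0 (via fail)
[6] read 'd'  n0⇒n0
[7] read 'e'  n0⇒n0
[8] read 'c'  n0⇒n1
[9] read 'b'  n1⇒n2  → match P0@[8:9]
[10] read 'b'  n2⇒n3 (via fail)
[11] read 'a'  n3⇒n4
[12] read 'e'  n4⇒n5
[13] read 'b'  n5⇒n6
[14] read 'd'  n6⇒n7  → match P1@[10:14]
[15] read 'c'  n7⇒n1 (via fail)
[16] read 'b'  n1⇒n2  → match P0@[15:16]
[17] read 'b'  n2⇒n3 (via fail)
[18] read 'a'  n3⇒n4
[19] read 'e'  n4⇒n5
[20] read 'b'  n5⇒n6
[21] read 'd'  n6⇒n7  → match P1@[17:21]
[22] read 'e'  n7⇒n0 (via fail)
[23] read 'a'  n0⇒n0
[24] read 'b'  n0⇒n3
[25] read 'b'  n3⇒n3 (via fail)
[26] read 'd'  n3⇒n0 (via fail)
[27] read 'a'  n0⇒n0
[28] read 'a'  n0⇒n0
[29] read 'c'  n0⇒n1
[30] read 'b'  n1⇒n2  → match P0@[29:30]
[31] read 'e'  n2⇒n0 (via fail)
[32] read 'a'  n0⇒n0
[33] read 'a'  n0⇒n0
[34] read 'd'  n0⇒n0
[35] read 'c'  n0⇒n1
[36] read 'b'  n1⇒n2  → match P0@[35:36]
[37] read 'c'  n2⇒n1 (via fail)
[38] read 'a'  n1⇒n0 (via fail)

Matches: [[4,1],[9,0],[14,1],[16,0],[21,1],[30,0],[36,0]]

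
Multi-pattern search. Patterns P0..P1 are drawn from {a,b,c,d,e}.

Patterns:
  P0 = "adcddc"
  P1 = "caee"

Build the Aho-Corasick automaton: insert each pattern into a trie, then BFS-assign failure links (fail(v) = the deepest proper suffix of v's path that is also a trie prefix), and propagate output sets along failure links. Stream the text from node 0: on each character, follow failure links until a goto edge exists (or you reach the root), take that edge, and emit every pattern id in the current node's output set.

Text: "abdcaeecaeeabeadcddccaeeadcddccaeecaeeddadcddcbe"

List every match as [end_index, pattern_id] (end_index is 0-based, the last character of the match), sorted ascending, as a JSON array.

Build:
Trie nodes:
  n0 'ε': a→1 c→7
  n1 'a': d→2
  n2 'ad': c→3
  n3 'adc': d→4
  n4 'adcd': d→5
  n5 'adcdd': c→6
  n6 'adcddc': ·  [P0 ends]
  n7 'c': a→8
  n8 'ca': e→9
  n9 'cae': e→10
  n10 'caee': ·  [P1 ends]

BFS fail/out derivation:
  fail(1) 'a': from fail(0)=0 chase 'a': 0 ⇒ 0;  out=∅∪out(0)=∅
  fail(7) 'c': from fail(0)=0 chase 'c': 0 ⇒ 0;  out=∅∪out(0)=∅
  fail(2) 'ad': from fail(1)=0 chase 'd': 0 ⇒ 0;  out=∅∪out(0)=∅
  fail(8) 'ca': from fail(7)=0 chase 'a': 0 ⇒ 1;  out=∅∪out(1)=∅
  fail(3) 'adc': from fail(2)=0 chase 'c': 0 ⇒ 7;  out=∅∪out(7)=∅
  fail(9) 'cae': from fail(8)=1 chase 'e': 1→0 ⇒ 0;  out=∅∪out(0)=∅
  fail(4) 'adcd': from fail(3)=7 chase 'd': 7→0 ⇒ 0;  out=∅∪out(0)=∅
  fail(10) 'caee': from fail(9)=0 chase 'e': 0 ⇒ 0;  out={1}∪out(0)={1}
  fail(5) 'adcdd': from fail(4)=0 chase 'd': 0 ⇒ 0;  out=∅∪out(0)=∅
  fail(6) 'adcddc': from fail(5)=0 chase 'c': 0 ⇒ 7;  out={0}∪out(7)={0}

Text stream:
pos 0 'a': at 1
pos 1 'b': at 0 (fail-walked)
pos 2 'd': at 0
pos 3 'c': at 7
pos 4 'a': at 8
pos 5 'e': at 9
pos 6 'e': at 10  emit P1@[3:6]
pos 7 'c': at 7 (fail-walked)
pos 8 'a': at 8
pos 9 'e': at 9
pos 10 'e': at 10  emit P1@[7:10]
pos 11 'a': at 1 (fail-walked)
pos 12 'b': at 0 (fail-walked)
pos 13 'e': at 0
pos 14 'a': at 1
pos 15 'd': at 2
pos 16 'c': at 3
pos 17 'd': at 4
pos 18 'd': at 5
pos 19 'c': at 6  emit P0@[14:19]
pos 20 'c': at 7 (fail-walked)
pos 21 'a': at 8
pos 22 'e': at 9
pos 23 'e': at 10  emit P1@[20:23]
pos 24 'a': at 1 (fail-walked)
pos 25 'd': at 2
pos 26 'c': at 3
pos 27 'd': at 4
pos 28 'd': at 5
pos 29 'c': at 6  emit P0@[24:29]
pos 30 'c': at 7 (fail-walked)
pos 31 'a': at 8
pos 32 'e': at 9
pos 33 'e': at 10  emit P1@[30:33]
pos 34 'c': at 7 (fail-walked)
pos 35 'a': at 8
pos 36 'e': at 9
pos 37 'e': at 10  emit P1@[34:37]
pos 38 'd': at 0 (fail-walked)
pos 39 'd': at 0
pos 40 'a': at 1
pos 41 'd': at 2
pos 42 'c': at 3
pos 43 'd': at 4
pos 44 'd': at 5
pos 45 'c': at 6  emit P0@[40:45]
pos 46 'b': at 0 (fail-walked)
pos 47 'e': at 0

Matches: [[6,1],[10,1],[19,0],[23,1],[29,0],[33,1],[37,1],[45,0]]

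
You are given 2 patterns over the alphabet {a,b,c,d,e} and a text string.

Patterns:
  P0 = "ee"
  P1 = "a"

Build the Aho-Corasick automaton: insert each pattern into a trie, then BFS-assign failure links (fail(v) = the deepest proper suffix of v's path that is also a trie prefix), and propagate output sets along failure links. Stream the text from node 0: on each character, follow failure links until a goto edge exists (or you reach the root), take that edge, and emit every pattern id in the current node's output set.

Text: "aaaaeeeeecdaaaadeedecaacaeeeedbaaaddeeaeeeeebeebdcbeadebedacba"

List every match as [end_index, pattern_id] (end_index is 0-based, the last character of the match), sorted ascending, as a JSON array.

Build:
Trie nodes:
  0='ε' goto a→3 e→1
  1='e' goto e→2
  2='ee' goto ·  [P0 ends]
  3='a' goto ·  [P1 ends]

BFS fail/out derivation:
  fail(1) 'e': from fail(0)=0 chase 'e': 0 ⇒ 0;  out=∅∪out(0)=∅
  fail(3) 'a': from fail(0)=0 chase 'a': 0 ⇒ 0;  out={1}∪out(0)={1}
  fail(2) 'ee': from fail(1)=0 chase 'e': 0 ⇒ 1;  out={0}∪out(1)={0}

Scan:
[0] read 'a'  n0⇒n3  → match P1@[0:0]
[1] read 'a'  n3⇒n3 (via fail)  → match P1@[1:1]
[2] read 'a'  n3⇒n3 (via fail)  → match P1@[2:2]
[3] read 'a'  n3⇒n3 (via fail)  → match P1@[3:3]
[4] read 'e'  n3⇒n1 (via fail)
[5] read 'e'  n1⇒n2  → match P0@[4:5]
[6] read 'e'  n2⇒n2 (via fail)  → match P0@[5:6]
[7] read 'e'  n2⇒n2 (via fail)  → match P0@[6:7]
[8] read 'e'  n2⇒n2 (via fail)  → match P0@[7:8]
[9] read 'c'  n2⇒n0 (via fail)
[10] read 'd'  n0⇒n0
[11] read 'a'  n0⇒n3  → match P1@[11:11]
[12] read 'a'  n3⇒n3 (via fail)  → match P1@[12:12]
[13] read 'a'  n3⇒n3 (via fail)  → match P1@[13:13]
[14] read 'a'  n3⇒n3 (via fail)  → match P1@[14:14]
[15] read 'd'  n3⇒n0 (via fail)
[16] read 'e'  n0⇒n1
[17] read 'e'  n1⇒n2  → match P0@[16:17]
[18] read 'd'  n2⇒n0 (via fail)
[19] read 'e'  n0⇒n1
[20] read 'c'  n1⇒n0 (via fail)
[21] read 'a'  n0⇒n3  → match P1@[21:21]
[22] read 'a'  n3⇒n3 (via fail)  → match P1@[22:22]
[23] read 'c'  n3⇒n0 (via fail)
[24] read 'a'  n0⇒n3  → match P1@[24:24]
[25] read 'e'  n3⇒n1 (via fail)
[26] read 'e'  n1⇒n2  → match P0@[25:26]
[27] read 'e'  n2⇒n2 (via fail)  → match P0@[26:27]
[28] read 'e'  n2⇒n2 (via fail)  → match P0@[27:28]
[29] read 'd'  n2⇒n0 (via fail)
[30] read 'b'  n0⇒n0
[31] read 'a'  n0⇒n3  → match P1@[31:31]
[32] read 'a'  n3⇒n3 (via fail)  → match P1@[32:32]
[33] read 'a'  n3⇒n3 (via fail)  → match P1@[33:33]
[34] read 'd'  n3⇒n0 (via fail)
[35] read 'd'  n0⇒n0
[36] read 'e'  n0⇒n1
[37] read 'e'  n1⇒n2  → match P0@[36:37]
[38] read 'a'  n2⇒n3 (via fail)  → match P1@[38:38]
[39] read 'e'  n3⇒n1 (via fail)
[40] read 'e'  n1⇒n2  → match P0@[39:40]
[41] read 'e'  n2⇒n2 (via fail)  → match P0@[40:41]
[42] read 'e'  n2⇒n2 (via fail)  → match P0@[41:42]
[43] read 'e'  n2⇒n2 (via fail)  → match P0@[42:43]
[44] read 'b'  n2⇒n0 (via fail)
[45] read 'e'  n0⇒n1
[46] read 'e'  n1⇒n2  → match P0@[45:46]
[47] read 'b'  n2⇒n0 (via fail)
[48] read 'd'  n0⇒n0
[49] read 'c'  n0⇒n0
[50] read 'b'  n0⇒n0
[51] read 'e'  n0⇒n1
[52] read 'a'  n1⇒n3 (via fail)  → match P1@[52:52]
[53] read 'd'  n3⇒n0 (via fail)
[54] read 'e'  n0⇒n1
[55] read 'b'  n1⇒n0 (via fail)
[56] read 'e'  n0⇒n1
[57] read 'd'  n1⇒n0 (via fail)
[58] read 'a'  n0⇒n3  → match P1@[58:58]
[59] read 'c'  n3⇒n0 (via fail)
[60] read 'b'  n0⇒n0
[61] read 'a'  n0⇒n3  → match P1@[61:61]

All matches (sorted): [[0,1],[1,1],[2,1],[3,1],[5,0],[6,0],[7,0],[8,0],[11,1],[12,1],[13,1],[14,1],[17,0],[21,1],[22,1],[24,1],[26,0],[27,0],[28,0],[31,1],[32,1],[33,1],[37,0],[38,1],[40,0],[41,0],[42,0],[43,0],[46,0],[52,1],[58,1],[61,1]]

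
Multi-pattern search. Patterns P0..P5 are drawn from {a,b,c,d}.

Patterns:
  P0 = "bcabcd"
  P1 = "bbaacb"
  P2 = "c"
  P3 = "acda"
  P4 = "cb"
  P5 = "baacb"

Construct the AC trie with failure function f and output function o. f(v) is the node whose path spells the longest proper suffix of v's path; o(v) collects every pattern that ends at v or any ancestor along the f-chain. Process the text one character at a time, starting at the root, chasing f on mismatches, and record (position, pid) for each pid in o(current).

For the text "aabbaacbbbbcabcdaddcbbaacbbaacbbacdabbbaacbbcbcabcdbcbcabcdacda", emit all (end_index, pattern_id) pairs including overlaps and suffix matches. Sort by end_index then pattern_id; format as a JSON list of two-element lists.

Build:
Trie (insert patterns):
  n0 'ε': a→13 b→1 c→12
  n1 'b': a→18 b→7 c→2
  n2 'bc': a→3
  n3 'bca': b→4
  n4 'bcab': c→5
  n5 'bcabc': d→6
  n6 'bcabcd': ·  [P0 ends]
  n7 'bb': a→8
  n8 'bba': a→9
  n9 'bbaa': c→10
  n10 'bbaac': b→11
  n11 'bbaacb': ·  [P1 ends]
  n12 'c': b→17  [P2 ends]
  n13 'a': c→14
  n14 'ac': d→15
  n15 'acd': a→16
  n16 'acda': ·  [P3 ends]
  n17 'cb': ·  [P4 ends]
  n18 'ba': a→19
  n19 'baa': c→20
  n20 'baac': b→21
  n21 'baacb': ·  [P5 ends]

Failure links (BFS by depth):
  fail(1) 'b': from fail(0)=0 chase 'b': 0 ⇒ 0;  out=∅∪out(0)=∅
  fail(12) 'c': from fail(0)=0 chase 'c': 0 ⇒ 0;  out={2}∪out(0)={2}
  fail(13) 'a': from fail(0)=0 chase 'a': 0 ⇒ 0;  out=∅∪out(0)=∅
  fail(2) 'bc': from fail(1)=0 chase 'c': 0 ⇒ 12;  out=∅∪out(12)={2}
  fail(7) 'bb': from fail(1)=0 chase 'b': 0 ⇒ 1;  out=∅∪out(1)=∅
  fail(14) 'ac': from fail(13)=0 chase 'c': 0 ⇒ 12;  out=∅∪out(12)={2}
  fail(17) 'cb': from fail(12)=0 chase 'b': 0 ⇒ 1;  out={4}∪out(1)={4}
  fail(18) 'ba': from fail(1)=0 chase 'a': 0 ⇒ 13;  out=∅∪out(13)=∅
  fail(3) 'bca': from fail(2)=12 chase 'a': 12→0 ⇒ 13;  out=∅∪out(13)=∅
  fail(8) 'bba': from fail(7)=1 chase 'a': 1 ⇒ 18;  out=∅∪out(18)=∅
  fail(15) 'acd': from fail(14)=12 chase 'd': 12→0 ⇒ 0;  out=∅∪out(0)=∅
  fail(19) 'baa': from fail(18)=13 chase 'a': 13→0 ⇒ 13;  out=∅∪out(13)=∅
  fail(4) 'bcab': from fail(3)=13 chase 'b': 13→0 ⇒ 1;  out=∅∪out(1)=∅
  fail(9) 'bbaa': from fail(8)=18 chase 'a': 18 ⇒ 19;  out=∅∪out(19)=∅
  fail(16) 'acda': from fail(15)=0 chase 'a': 0 ⇒ 13;  out={3}∪out(13)={3}
  fail(20) 'baac': from fail(19)=13 chase 'c': 13 ⇒ 14;  out=∅∪out(14)={2}
  fail(5) 'bcabc': from fail(4)=1 chase 'c': 1 ⇒ 2;  out=∅∪out(2)={2}
  fail(10) 'bbaac': from fail(9)=19 chase 'c': 19 ⇒ 20;  out=∅∪out(20)={2}
  fail(21) 'baacb': from fail(20)=14 chase 'b': 14→12 ⇒ 17;  out={5}∪out(17)={4,5}
  fail(6) 'bcabcd': from fail(5)=2 chase 'd': 2→12→0 ⇒ 0;  out={0}∪out(0)={0}
  fail(11) 'bbaacb': from fail(10)=20 chase 'b': 20 ⇒ 21;  out={1}∪out(21)={1,4,5}

Run:
pos 0 'a': at 13
pos 1 'a': at 13 (fail-walked)
pos 2 'b': at 1 (fail-walked)
pos 3 'b': at 7
pos 4 'a': at 8
pos 5 'a': at 9
pos 6 'c': at 10  → match P2@[6:6]
pos 7 'b': at 11  → match P1@[2:7],P4@[6:7],P5@[3:7]
pos 8 'b': at 7 (fail-walked)
pos 9 'b': at 7 (fail-walked)
pos 10 'b': at 7 (fail-walked)
pos 11 'c': at 2 (fail-walked)  → match P2@[11:11]
pos 12 'a': at 3
pos 13 'b': at 4
pos 14 'c': at 5  → match P2@[14:14]
pos 15 'd': at 6  → match P0@[10:15]
pos 16 'a': at 13 (fail-walked)
pos 17 'd': at 0 (fail-walked)
pos 18 'd': at 0
pos 19 'c': at 12  → match P2@[19:19]
pos 20 'b': at 17  → match P4@[19:20]
pos 21 'b': at 7 (fail-walked)
pos 22 'a': at 8
pos 23 'a': at 9
pos 24 'c': at 10  → match P2@[24:24]
pos 25 'b': at 11  → match P1@[20:25],P4@[24:25],P5@[21:25]
pos 26 'b': at 7 (fail-walked)
pos 27 'a': at 8
pos 28 'a': at 9
pos 29 'c': at 10  → match P2@[29:29]
pos 30 'b': at 11  → match P1@[25:30],P4@[29:30],P5@[26:30]
pos 31 'b': at 7 (fail-walked)
pos 32 'a': at 8
pos 33 'c': at 14 (fail-walked)  → match P2@[33:33]
pos 34 'd': at 15
pos 35 'a': at 16  → match P3@[32:35]
pos 36 'b': at 1 (fail-walked)
pos 37 'b': at 7
pos 38 'b': at 7 (fail-walked)
pos 39 'a': at 8
pos 40 'a': at 9
pos 41 'c': at 10  → match P2@[41:41]
pos 42 'b': at 11  → match P1@[37:42],P4@[41:42],P5@[38:42]
pos 43 'b': at 7 (fail-walked)
pos 44 'c': at 2 (fail-walked)  → match P2@[44:44]
pos 45 'b': at 17 (fail-walked)  → match P4@[44:45]
pos 46 'c': at 2 (fail-walked)  → match P2@[46:46]
pos 47 'a': at 3
pos 48 'b': at 4
pos 49 'c': at 5  → match P2@[49:49]
pos 50 'd': at 6  → match P0@[45:50]
pos 51 'b': at 1 (fail-walked)
pos 52 'c': at 2  → match P2@[52:52]
pos 53 'b': at 17 (fail-walked)  → match P4@[52:53]
pos 54 'c': at 2 (fail-walked)  → match P2@[54:54]
pos 55 'a': at 3
pos 56 'b': at 4
pos 57 'c': at 5  → match P2@[57:57]
pos 58 'd': at 6  → match P0@[53:58]
pos 59 'a': at 13 (fail-walked)
pos 60 'c': at 14  → match P2@[60:60]
pos 61 'd': at 15
pos 62 'a': at 16  → match P3@[59:62]

Matches: [[6,2],[7,1],[7,4],[7,5],[11,2],[14,2],[15,0],[19,2],[20,4],[24,2],[25,1],[25,4],[25,5],[29,2],[30,1],[30,4],[30,5],[33,2],[35,3],[41,2],[42,1],[42,4],[42,5],[44,2],[45,4],[46,2],[49,2],[50,0],[52,2],[53,4],[54,2],[57,2],[58,0],[60,2],[62,3]]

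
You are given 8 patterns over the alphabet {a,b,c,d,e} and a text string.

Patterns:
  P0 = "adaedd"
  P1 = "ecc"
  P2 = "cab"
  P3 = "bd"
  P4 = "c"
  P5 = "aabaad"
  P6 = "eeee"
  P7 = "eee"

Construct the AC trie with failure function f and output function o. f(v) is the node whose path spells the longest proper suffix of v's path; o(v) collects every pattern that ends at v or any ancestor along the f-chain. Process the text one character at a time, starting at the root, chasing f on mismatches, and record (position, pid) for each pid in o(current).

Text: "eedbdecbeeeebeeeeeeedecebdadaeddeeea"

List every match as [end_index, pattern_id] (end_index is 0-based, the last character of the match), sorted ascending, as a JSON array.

Build:
Trie (insert patterns):
  0='ε' goto a→1 b→13 c→10 e→7
  1='a' goto a→15 d→2
  2='ad' goto a→3
  3='ada' goto e→4
  4='adae' goto d→5
  5='adaed' goto d→6
  6='adaedd' goto ·  [P0 ends]
  7='e' goto c→8 e→20
  8='ec' goto c→9
  9='ecc' goto ·  [P1 ends]
  10='c' goto a→11  [P4 ends]
  11='ca' goto b→12
  12='cab' goto ·  [P2 ends]
  13='b' goto d→14
  14='bd' goto ·  [P3 ends]
  15='aa' goto b→16
  16='aab' goto a→17
  17='aaba' goto a→18
  18='aabaa' goto d→19
  19='aabaad' goto ·  [P5 ends]
  20='ee' goto e→21
  21='eee' goto e→22  [P7 ends]
  22='eeee' goto ·  [P6 ends]

BFS fail/out derivation:
  n1('a'): parent n0 fail=0; on 'a' 0 → fail=0;  out ∅∪∅=∅
  n7('e'): parent n0 fail=0; on 'e' 0 → fail=0;  out ∅∪∅=∅
  n10('c'): parent n0 fail=0; on 'c' 0 → fail=0;  out {4}∪∅={4}
  n13('b'): parent n0 fail=0; on 'b' 0 → fail=0;  out ∅∪∅=∅
  n2('ad'): parent n1 fail=0; on 'd' 0 → fail=0;  out ∅∪∅=∅
  n8('ec'): parent n7 fail=0; on 'c' 0 → fail=10;  out ∅∪{4}={4}
  n11('ca'): parent n10 fail=0; on 'a' 0 → fail=1;  out ∅∪∅=∅
  n14('bd'): parent n13 fail=0; on 'd' 0 → fail=0;  out {3}∪∅={3}
  n15('aa'): parent n1 fail=0; on 'a' 0 → fail=1;  out ∅∪∅=∅
  n20('ee'): parent n7 fail=0; on 'e' 0 → fail=7;  out ∅∪∅=∅
  n3('ada'): parent n2 fail=0; on 'a' 0 → fail=1;  out ∅∪∅=∅
  n9('ecc'): parent n8 fail=10; on 'c' 10→0 → fail=10;  out {1}∪{4}={1,4}
  n12('cab'): parent n11 fail=1; on 'b' 1→0 → fail=13;  out {2}∪∅={2}
  n16('aab'): parent n15 fail=1; on 'b' 1→0 → fail=13;  out ∅∪∅=∅
  n21('eee'): parent n20 fail=7; on 'e' 7 → fail=20;  out {7}∪∅={7}
  n4('adae'): parent n3 fail=1; on 'e' 1→0 → fail=7;  out ∅∪∅=∅
  n17('aaba'): parent n16 fail=13; on 'a' 13→0 → fail=1;  out ∅∪∅=∅
  n22('eeee'): parent n21 fail=20; on 'e' 20 → fail=21;  out {6}∪{7}={6,7}
  n5('adaed'): parent n4 fail=7; on 'd' 7→0 → fail=0;  out ∅∪∅=∅
  n18('aabaa'): parent n17 fail=1; on 'a' 1 → fail=15;  out ∅∪∅=∅
  n6('adaedd'): parent n5 fail=0; on 'd' 0 → fail=0;  out {0}∪∅={0}
  n19('aabaad'): parent n18 fail=15; on 'd' 15→1 → fail=2;  out {5}∪∅={5}

Text stream:
[0] read 'e'  n0⇒n7
[1] read 'e'  n7⇒n20
[2] read 'd'  n20⇒n0 ·f
[3] read 'b'  n0⇒n13
[4] read 'd'  n13⇒n14  ** P3@[3:4]
[5] read 'e'  n14⇒n7 ·f
[6] read 'c'  n7⇒n8  ** P4@[6:6]
[7] read 'b'  n8⇒n13 ·f
[8] read 'e'  n13⇒n7 ·f
[9] read 'e'  n7⇒n20
[10] read 'e'  n20⇒n21  ** P7@[8:10]
[11] read 'e'  n21⇒n22  ** P6@[8:11],P7@[9:11]
[12] read 'b'  n22⇒n13 ·f
[13] read 'e'  n13⇒n7 ·f
[14] read 'e'  n7⇒n20
[15] read 'e'  n20⇒n21  ** P7@[13:15]
[16] read 'e'  n21⇒n22  ** P6@[13:16],P7@[14:16]
[17] read 'e'  n22⇒n22 ·f  ** P6@[14:17],P7@[15:17]
[18] read 'e'  n22⇒n22 ·f  ** P6@[15:18],P7@[16:18]
[19] read 'e'  n22⇒n22 ·f  ** P6@[16:19],P7@[17:19]
[20] read 'd'  n22⇒n0 ·f
[21] read 'e'  n0⇒n7
[22] read 'c'  n7⇒n8  ** P4@[22:22]
[23] read 'e'  n8⇒n7 ·f
[24] read 'b'  n7⇒n13 ·f
[25] read 'd'  n13⇒n14  ** P3@[24:25]
[26] read 'a'  n14⇒n1 ·f
[27] read 'd'  n1⇒n2
[28] read 'a'  n2⇒n3
[29] read 'e'  n3⇒n4
[30] read 'd'  n4⇒n5
[31] read 'd'  n5⇒n6  ** P0@[26:31]
[32] read 'e'  n6⇒n7 ·f
[33] read 'e'  n7⇒n20
[34] read 'e'  n20⇒n21  ** P7@[32:34]
[35] read 'a'  n21⇒n1 ·f

Result: [[4,3],[6,4],[10,7],[11,6],[11,7],[15,7],[16,6],[16,7],[17,6],[17,7],[18,6],[18,7],[19,6],[19,7],[22,4],[25,3],[31,0],[34,7]]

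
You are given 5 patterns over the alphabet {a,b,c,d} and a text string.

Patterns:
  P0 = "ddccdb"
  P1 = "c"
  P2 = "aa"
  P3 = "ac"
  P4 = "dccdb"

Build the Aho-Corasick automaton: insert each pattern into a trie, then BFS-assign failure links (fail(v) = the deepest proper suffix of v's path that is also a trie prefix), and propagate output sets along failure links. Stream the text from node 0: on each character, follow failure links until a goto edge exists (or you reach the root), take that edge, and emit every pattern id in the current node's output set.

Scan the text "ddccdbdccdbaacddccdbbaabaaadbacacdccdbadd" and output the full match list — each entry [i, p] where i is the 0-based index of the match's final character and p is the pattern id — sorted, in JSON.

Build automaton:
Trie (insert patterns):
  n0 'ε': a→8 c→7 d→1
  n1 'd': c→11 d→2
  n2 'dd': c→3
  n3 'ddc': c→4
  n4 'ddcc': d→5
  n5 'ddccd': b→6
  n6 'ddccdb': ·  [P0 ends]
  n7 'c': ·  [P1 ends]
  n8 'a': a→9 c→10
  n9 'aa': ·  [P2 ends]
  n10 'ac': ·  [P3 ends]
  n11 'dc': c→12
  n12 'dcc': d→13
  n13 'dccd': b→14
  n14 'dccdb': ·  [P4 ends]

Failure links (BFS by depth):
  n1('d'): parent n0 fail=0; on 'd' 0 → fail=0;  out ∅∪∅=∅
  n7('c'): parent n0 fail=0; on 'c' 0 → fail=0;  out {1}∪∅={1}
  n8('a'): parent n0 fail=0; on 'a' 0 → fail=0;  out ∅∪∅=∅
  n2('dd'): parent n1 fail=0; on 'd' 0 → fail=1;  out ∅∪∅=∅
  n9('aa'): parent n8 fail=0; on 'a' 0 → fail=8;  out {2}∪∅={2}
  n10('ac'): parent n8 fail=0; on 'c' 0 → fail=7;  out {3}∪{1}={1,3}
  n11('dc'): parent n1 fail=0; on 'c' 0 → fail=7;  out ∅∪{1}={1}
  n3('ddc'): parent n2 fail=1; on 'c' 1 → fail=11;  out ∅∪{1}={1}
  n12('dcc'): parent n11 fail=7; on 'c' 7→0 → fail=7;  out ∅∪{1}={1}
  n4('ddcc'): parent n3 fail=11; on 'c' 11 → fail=12;  out ∅∪{1}={1}
  n13('dccd'): parent n12 fail=7; on 'd' 7→0 → fail=1;  out ∅∪∅=∅
  n5('ddccd'): parent n4 fail=12; on 'd' 12 → fail=13;  out ∅∪∅=∅
  n14('dccdb'): parent n13 fail=1; on 'b' 1→0 → fail=0;  out {4}∪∅={4}
  n6('ddccdb'): parent n5 fail=13; on 'b' 13 → fail=14;  out {0}∪{4}={0,4}

Run:
i=0 'd': node 0→1
i=1 'd': node 1→2
i=2 'c': node 2→3  emit P1@[2:2]
i=3 'c': node 3→4  emit P1@[3:3]
i=4 'd': node 4→5
i=5 'b': node 5→6  emit P0@[0:5],P4@[1:5]
i=6 'd': node 6→1 (fail-walked)
i=7 'c': node 1→11  emit P1@[7:7]
i=8 'c': node 11→12  emit P1@[8:8]
i=9 'd': node 12→13
i=10 'b': node 13→14  emit P4@[6:10]
i=11 'a': node 14→8 (fail-walked)
i=12 'a': node 8→9  emit P2@[11:12]
i=13 'c': node 9→10 (fail-walked)  emit P1@[13:13],P3@[12:13]
i=14 'd': node 10→1 (fail-walked)
i=15 'd': node 1→2
i=16 'c': node 2→3  emit P1@[16:16]
i=17 'c': node 3→4  emit P1@[17:17]
i=18 'd': node 4→5
i=19 'b': node 5→6  emit P0@[14:19],P4@[15:19]
i=20 'b': node 6→0 (fail-walked)
i=21 'a': node 0→8
i=22 'a': node 8→9  emit P2@[21:22]
i=23 'b': node 9→0 (fail-walked)
i=24 'a': node 0→8
i=25 'a': node 8→9  emit P2@[24:25]
i=26 'a': node 9→9 (fail-walked)  emit P2@[25:26]
i=27 'd': node 9→1 (fail-walked)
i=28 'b': node 1→0 (fail-walked)
i=29 'a': node 0→8
i=30 'c': node 8→10  emit P1@[30:30],P3@[29:30]
i=31 'a': node 10→8 (fail-walked)
i=32 'c': node 8→10  emit P1@[32:32],P3@[31:32]
i=33 'd': node 10→1 (fail-walked)
i=34 'c': node 1→11  emit P1@[34:34]
i=35 'c': node 11→12  emit P1@[35:35]
i=36 'd': node 12→13
i=37 'b': node 13→14  emit P4@[33:37]
i=38 'a': node 14→8 (fail-walked)
i=39 'd': node 8→1 (fail-walked)
i=40 'd': node 1→2

Result: [[2,1],[3,1],[5,0],[5,4],[7,1],[8,1],[10,4],[12,2],[13,1],[13,3],[16,1],[17,1],[19,0],[19,4],[22,2],[25,2],[26,2],[30,1],[30,3],[32,1],[32,3],[34,1],[35,1],[37,4]]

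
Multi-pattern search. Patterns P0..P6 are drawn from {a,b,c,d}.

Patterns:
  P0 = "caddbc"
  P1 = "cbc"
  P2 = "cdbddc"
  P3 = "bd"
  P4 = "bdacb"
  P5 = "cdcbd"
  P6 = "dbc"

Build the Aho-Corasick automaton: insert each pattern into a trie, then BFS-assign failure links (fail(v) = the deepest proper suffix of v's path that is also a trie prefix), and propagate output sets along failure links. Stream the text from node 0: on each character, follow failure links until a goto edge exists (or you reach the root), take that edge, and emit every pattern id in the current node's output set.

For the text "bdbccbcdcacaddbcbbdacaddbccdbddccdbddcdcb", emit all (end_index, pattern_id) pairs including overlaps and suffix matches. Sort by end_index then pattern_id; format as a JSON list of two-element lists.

Build:
Trie nodes:
  n0 'ε': b→14 c→1 d→22
  n1 'c': a→2 b→7 d→9
  n2 'ca': d→3
  n3 'cad': d→4
  n4 'cadd': b→5
  n5 'caddb': c→6
  n6 'caddbc': ·  [P0 ends]
  n7 'cb': c→8
  n8 'cbc': ·  [P1 ends]
  n9 'cd': b→10 c→19
  n10 'cdb': d→11
  n11 'cdbd': d→12
  n12 'cdbdd': c→13
  n13 'cdbddc': ·  [P2 ends]
  n14 'b': d→15
  n15 'bd': a→16  [P3 ends]
  n16 'bda': c→17
  n17 'bdac': b→18
  n18 'bdacb': ·  [P4 ends]
  n19 'cdc': b→20
  n20 'cdcb': d→21
  n21 'cdcbd': ·  [P5 ends]
  n22 'd': b→23
  n23 'db': c→24
  n24 'dbc': ·  [P6 ends]

Failure links (BFS by depth):
  n1('c'): parent n0 fail=0; on 'c' 0 → fail=0;  out ∅∪∅=∅
  n14('b'): parent n0 fail=0; on 'b' 0 → fail=0;  out ∅∪∅=∅
  n22('d'): parent n0 fail=0; on 'd' 0 → fail=0;  out ∅∪∅=∅
  n2('ca'): parent n1 fail=0; on 'a' 0 → fail=0;  out ∅∪∅=∅
  n7('cb'): parent n1 fail=0; on 'b' 0 → fail=14;  out ∅∪∅=∅
  n9('cd'): parent n1 fail=0; on 'd' 0 → fail=22;  out ∅∪∅=∅
  n15('bd'): parent n14 fail=0; on 'd' 0 → fail=22;  out {3}∪∅={3}
  n23('db'): parent n22 fail=0; on 'b' 0 → fail=14;  out ∅∪∅=∅
  n3('cad'): parent n2 fail=0; on 'd' 0 → fail=22;  out ∅∪∅=∅
  n8('cbc'): parent n7 fail=14; on 'c' 14→0 → fail=1;  out {1}∪∅={1}
  n10('cdb'): parent n9 fail=22; on 'b' 22 → fail=23;  out ∅∪∅=∅
  n16('bda'): parent n15 fail=22; on 'a' 22→0 → fail=0;  out ∅∪∅=∅
  n19('cdc'): parent n9 fail=22; on 'c' 22→0 → fail=1;  out ∅∪∅=∅
  n24('dbc'): parent n23 fail=14; on 'c' 14→0 → fail=1;  out {6}∪∅={6}
  n4('cadd'): parent n3 fail=22; on 'd' 22→0 → fail=22;  out ∅∪∅=∅
  n11('cdbd'): parent n10 fail=23; on 'd' 23→14 → fail=15;  out ∅∪{3}={3}
  n17('bdac'): parent n16 fail=0; on 'c' 0 → fail=1;  out ∅∪∅=∅
  n20('cdcb'): parent n19 fail=1; on 'b' 1 → fail=7;  out ∅∪∅=∅
  n5('caddb'): parent n4 fail=22; on 'b' 22 → fail=23;  out ∅∪∅=∅
  n12('cdbdd'): parent n11 fail=15; on 'd' 15→22→0 → fail=22;  out ∅∪∅=∅
  n18('bdacb'): parent n17 fail=1; on 'b' 1 → fail=7;  out {4}∪∅={4}
  n21('cdcbd'): parent n20 fail=7; on 'd' 7→14 → fail=15;  out {5}∪{3}={3,5}
  n6('caddbc'): parent n5 fail=23; on 'c' 23 → fail=24;  out {0}∪{6}={0,6}
  n13('cdbddc'): parent n12 fail=22; on 'c' 22→0 → fail=1;  out {2}∪∅={2}

Run:
[0] read 'b'  n0⇒n14
[1] read 'd'  n14⇒n15  emit P3@[0:1]
[2] read 'b'  n15⇒n23 (via fail)
[3] read 'c'  n23⇒n24  emit P6@[1:3]
[4] read 'c'  n24⇒n1 (via fail)
[5] read 'b'  n1⇒n7
[6] read 'c'  n7⇒n8  emit P1@[4:6]
[7] read 'd'  n8⇒n9 (via fail)
[8] read 'c'  n9⇒n19
[9] read 'a'  n19⇒n2 (via fail)
[10] read 'c'  n2⇒n1 (via fail)
[11] read 'a'  n1⇒n2
[12] read 'd'  n2⇒n3
[13] read 'd'  n3⇒n4
[14] read 'b'  n4⇒n5
[15] read 'c'  n5⇒n6  emit P0@[10:15],P6@[13:15]
[16] read 'b'  n6⇒n7 (via fail)
[17] read 'b'  n7⇒n14 (via fail)
[18] read 'd'  n14⇒n15  emit P3@[17:18]
[19] read 'a'  n15⇒n16
[20] read 'c'  n16⇒n17
[21] read 'a'  n17⇒n2 (via fail)
[22] read 'd'  n2⇒n3
[23] read 'd'  n3⇒n4
[24] read 'b'  n4⇒n5
[25] read 'c'  n5⇒n6  emit P0@[20:25],P6@[23:25]
[26] read 'c'  n6⇒n1 (via fail)
[27] read 'd'  n1⇒n9
[28] read 'b'  n9⇒n10
[29] read 'd'  n10⇒n11  emit P3@[28:29]
[30] read 'd'  n11⇒n12
[31] read 'c'  n12⇒n13  emit P2@[26:31]
[32] read 'c'  n13⇒n1 (via fail)
[33] read 'd'  n1⇒n9
[34] read 'b'  n9⇒n10
[35] read 'd'  n10⇒n11  emit P3@[34:35]
[36] read 'd'  n11⇒n12
[37] read 'c'  n12⇒n13  emit P2@[32:37]
[38] read 'd'  n13⇒n9 (via fail)
[39] read 'c'  n9⇒n19
[40] read 'b'  n19⇒n20

All matches (sorted): [[1,3],[3,6],[6,1],[15,0],[15,6],[18,3],[25,0],[25,6],[29,3],[31,2],[35,3],[37,2]]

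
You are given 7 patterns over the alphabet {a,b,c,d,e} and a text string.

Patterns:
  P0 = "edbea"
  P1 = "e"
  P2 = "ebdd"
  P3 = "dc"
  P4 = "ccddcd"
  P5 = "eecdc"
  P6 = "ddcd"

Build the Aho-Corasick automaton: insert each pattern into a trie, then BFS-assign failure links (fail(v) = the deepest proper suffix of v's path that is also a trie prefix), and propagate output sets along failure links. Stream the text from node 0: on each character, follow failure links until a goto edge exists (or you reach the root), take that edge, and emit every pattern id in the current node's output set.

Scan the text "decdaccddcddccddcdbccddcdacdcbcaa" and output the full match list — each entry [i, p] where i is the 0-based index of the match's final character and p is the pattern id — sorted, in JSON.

Build:
Trie (insert patterns):
  n0 'ε': c→11 d→9 e→1
  n1 'e': b→6 d→2 e→17  ←P1
  n2 'ed': b→3
  n3 'edb': e→4
  n4 'edbe': a→5
  n5 'edbea': ·  ←P0
  n6 'eb': d→7
  n7 'ebd': d→8
  n8 'ebdd': ·  ←P2
  n9 'd': c→10 d→21
  n10 'dc': ·  ←P3
  n11 'c': c→12
  n12 'cc': d→13
  n13 'ccd': d→14
  n14 'ccdd': c→15
  n15 'ccddc': d→16
  n16 'ccddcd': ·  ←P4
  n17 'ee': c→18
  n18 'eec': d→19
  n19 'eecd': c→20
  n20 'eecdc': ·  ←P5
  n21 'dd': c→22
  n22 'ddc': d→23
  n23 'ddcd': ·  ←P6

Failure links (BFS by depth):
  n1('e'): parent n0 fail=0; on 'e' 0 → fail=0;  out {1}∪∅={1}
  n9('d'): parent n0 fail=0; on 'd' 0 → fail=0;  out ∅∪∅=∅
  n11('c'): parent n0 fail=0; on 'c' 0 → fail=0;  out ∅∪∅=∅
  n2('ed'): parent n1 fail=0; on 'd' 0 → fail=9;  out ∅∪∅=∅
  n6('eb'): parent n1 fail=0; on 'b' 0 → fail=0;  out ∅∪∅=∅
  n10('dc'): parent n9 fail=0; on 'c' 0 → fail=11;  out {3}∪∅={3}
  n12('cc'): parent n11 fail=0; on 'c' 0 → fail=11;  out ∅∪∅=∅
  n17('ee'): parent n1 fail=0; on 'e' 0 → fail=1;  out ∅∪{1}={1}
  n21('dd'): parent n9 fail=0; on 'd' 0 → fail=9;  out ∅∪∅=∅
  n3('edb'): parent n2 fail=9; on 'b' 9→0 → fail=0;  out ∅∪∅=∅
  n7('ebd'): parent n6 fail=0; on 'd' 0 → fail=9;  out ∅∪∅=∅
  n13('ccd'): parent n12 fail=11; on 'd' 11→0 → fail=9;  out ∅∪∅=∅
  n18('eec'): parent n17 fail=1; on 'c' 1→0 → fail=11;  out ∅∪∅=∅
  n22('ddc'): parent n21 fail=9; on 'c' 9 → fail=10;  out ∅∪{3}={3}
  n4('edbe'): parent n3 fail=0; on 'e' 0 → fail=1;  out ∅∪{1}={1}
  n8('ebdd'): parent n7 fail=9; on 'd' 9 → fail=21;  out {2}∪∅={2}
  n14('ccdd'): parent n13 fail=9; on 'd' 9 → fail=21;  out ∅∪∅=∅
  n19('eecd'): parent n18 fail=11; on 'd' 11→0 → fail=9;  out ∅∪∅=∅
  n23('ddcd'): parent n22 fail=10; on 'd' 10→11→0 → fail=9;  out {6}∪∅={6}
  n5('edbea'): parent n4 fail=1; on 'a' 1→0 → fail=0;  out {0}∪∅={0}
  n15('ccddc'): parent n14 fail=21; on 'c' 21 → fail=22;  out ∅∪{3}={3}
  n20('eecdc'): parent n19 fail=9; on 'c' 9 → fail=10;  out {5}∪{3}={3,5}
  n16('ccddcd'): parent n15 fail=22; on 'd' 22 → fail=23;  out {4}∪{6}={4,6}

Run:
[0] read 'd'  n0⇒n9
[1] read 'e'  n9⇒n1 (via fail)  emit P1@[1:1]
[2] read 'c'  n1⇒n11 (via fail)
[3] read 'd'  n11⇒n9 (via fail)
[4] read 'a'  n9⇒n0 (via fail)
[5] read 'c'  n0⇒n11
[6] read 'c'  n11⇒n12
[7] read 'd'  n12⇒n13
[8] read 'd'  n13⇒n14
[9] read 'c'  n14⇒n15  emit P3@[8:9]
[10] read 'd'  n15⇒n16  emit P4@[5:10],P6@[7:10]
[11] read 'd'  n16⇒n21 (via fail)
[12] read 'c'  n21⇒n22  emit P3@[11:12]
[13] read 'c'  n22⇒n12 (via fail)
[14] read 'd'  n12⇒n13
[15] read 'd'  n13⇒n14
[16] read 'c'  n14⇒n15  emit P3@[15:16]
[17] read 'd'  n15⇒n16  emit P4@[12:17],P6@[14:17]
[18] read 'b'  n16⇒n0 (via fail)
[19] read 'c'  n0⇒n11
[20] read 'c'  n11⇒n12
[21] read 'd'  n12⇒n13
[22] read 'd'  n13⇒n14
[23] read 'c'  n14⇒n15  emit P3@[22:23]
[24] read 'd'  n15⇒n16  emit P4@[19:24],P6@[21:24]
[25] read 'a'  n16⇒n0 (via fail)
[26] read 'c'  n0⇒n11
[27] read 'd'  n11⇒n9 (via fail)
[28] read 'c'  n9⇒n10  emit P3@[27:28]
[29] read 'b'  n10⇒n0 (via fail)
[30] read 'c'  n0⇒n11
[31] read 'a'  n11⇒n0 (via fail)
[32] read 'a'  n0⇒n0

All matches (sorted): [[1,1],[9,3],[10,4],[10,6],[12,3],[16,3],[17,4],[17,6],[23,3],[24,4],[24,6],[28,3]]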